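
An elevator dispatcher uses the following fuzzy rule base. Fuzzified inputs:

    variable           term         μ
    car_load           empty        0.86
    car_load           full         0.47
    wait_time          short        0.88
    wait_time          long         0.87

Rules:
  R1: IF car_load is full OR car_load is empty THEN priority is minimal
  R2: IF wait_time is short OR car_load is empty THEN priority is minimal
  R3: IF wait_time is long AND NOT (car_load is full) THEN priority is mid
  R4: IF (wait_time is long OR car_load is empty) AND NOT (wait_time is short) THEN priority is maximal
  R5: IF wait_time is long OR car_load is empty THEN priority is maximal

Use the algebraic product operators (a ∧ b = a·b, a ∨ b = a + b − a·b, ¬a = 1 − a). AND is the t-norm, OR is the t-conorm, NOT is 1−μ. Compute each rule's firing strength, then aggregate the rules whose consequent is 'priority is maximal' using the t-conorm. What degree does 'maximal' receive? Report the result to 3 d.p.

0.984

R1: full=0.47, empty=0.86; OR[a + b − a·b] → w = 0.9258
R2: short=0.88, empty=0.86; OR[a + b − a·b] → w = 0.9832
R3: long=0.87, ¬full=1−0.47=0.53; AND[a·b] → w = 0.4611
R4: (long=0.87 OR empty=0.86) = 0.9818; AND[a·b] with ¬short=1−0.88=0.12 → w = 0.1178
R5: long=0.87, empty=0.86; OR[a + b − a·b] → w = 0.9818
Rules with consequent 'maximal': {R4, R5} → strengths 0.1178, 0.9818
Aggregate via t-conorm [a + b − a·b]: 0.9839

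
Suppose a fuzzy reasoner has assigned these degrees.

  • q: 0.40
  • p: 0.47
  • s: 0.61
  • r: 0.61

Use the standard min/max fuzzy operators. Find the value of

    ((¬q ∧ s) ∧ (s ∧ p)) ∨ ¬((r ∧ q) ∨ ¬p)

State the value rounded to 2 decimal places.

¬q = 1 − 0.40 = 0.60
¬q ∧ s = min(a, b) on (0.60, 0.61) = 0.60
s ∧ p = min(a, b) on (0.61, 0.47) = 0.47
(¬q ∧ s) ∧ (s ∧ p) = min(a, b) on (0.60, 0.47) = 0.47
r ∧ q = min(a, b) on (0.61, 0.40) = 0.40
¬p = 1 − 0.47 = 0.53
(r ∧ q) ∨ ¬p = max(a, b) on (0.40, 0.53) = 0.53
¬((r ∧ q) ∨ ¬p) = 1 − 0.53 = 0.47
((¬q ∧ s) ∧ (s ∧ p)) ∨ ¬((r ∧ q) ∨ ¬p) = max(a, b) on (0.47, 0.47) = 0.47

0.47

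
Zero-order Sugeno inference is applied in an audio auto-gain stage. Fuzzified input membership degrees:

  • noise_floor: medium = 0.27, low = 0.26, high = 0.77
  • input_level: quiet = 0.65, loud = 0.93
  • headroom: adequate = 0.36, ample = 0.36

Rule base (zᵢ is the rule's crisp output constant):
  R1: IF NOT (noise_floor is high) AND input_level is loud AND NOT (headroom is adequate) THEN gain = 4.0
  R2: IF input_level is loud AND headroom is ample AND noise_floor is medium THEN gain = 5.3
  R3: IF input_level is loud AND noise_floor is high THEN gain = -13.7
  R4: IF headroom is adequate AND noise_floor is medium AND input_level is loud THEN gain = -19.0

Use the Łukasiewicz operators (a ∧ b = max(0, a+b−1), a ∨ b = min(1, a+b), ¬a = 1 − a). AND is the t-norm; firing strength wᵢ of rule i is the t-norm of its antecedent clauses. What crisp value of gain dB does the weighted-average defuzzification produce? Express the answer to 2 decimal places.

R1 (z=4.0): ¬high=1−0.77=0.23, loud=0.93, ¬adequate=1−0.36=0.64; AND[max(0, a+b−1)] → w = 0.00
R2 (z=5.3): loud=0.93, ample=0.36, medium=0.27; AND[max(0, a+b−1)] → w = 0.00
R3 (z=-13.7): loud=0.93, high=0.77; AND[max(0, a+b−1)] → w = 0.70
R4 (z=-19.0): adequate=0.36, medium=0.27, loud=0.93; AND[max(0, a+b−1)] → w = 0.00
Weighted average = (0.00·4.0 + 0.00·5.3 + 0.70·-13.7 + 0.00·-19.0) / (0.00 + 0.00 + 0.70 + 0.00)
  = -9.5900 / 0.7000 = -13.70

-13.70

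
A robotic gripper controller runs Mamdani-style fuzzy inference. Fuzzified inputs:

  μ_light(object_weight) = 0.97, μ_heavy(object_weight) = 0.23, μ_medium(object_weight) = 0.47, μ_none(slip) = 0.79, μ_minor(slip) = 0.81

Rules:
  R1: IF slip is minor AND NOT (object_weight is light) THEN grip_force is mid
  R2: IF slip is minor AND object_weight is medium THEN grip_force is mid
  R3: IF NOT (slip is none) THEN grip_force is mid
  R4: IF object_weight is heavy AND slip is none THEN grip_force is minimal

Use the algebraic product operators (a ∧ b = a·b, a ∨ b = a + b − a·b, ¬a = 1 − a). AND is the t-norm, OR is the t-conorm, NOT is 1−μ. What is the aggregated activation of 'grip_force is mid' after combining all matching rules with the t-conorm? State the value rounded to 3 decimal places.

R1: minor=0.81, ¬light=1−0.97=0.03; AND[a·b] → w = 0.0243
R2: minor=0.81, medium=0.47; AND[a·b] → w = 0.3807
R3: ¬none=1−0.79=0.21 → w = 0.2100
R4: heavy=0.23, none=0.79; AND[a·b] → w = 0.1817
Rules with consequent 'mid': {R1, R2, R3} → strengths 0.0243, 0.3807, 0.2100
Aggregate via t-conorm [a + b − a·b]: 0.5226

0.523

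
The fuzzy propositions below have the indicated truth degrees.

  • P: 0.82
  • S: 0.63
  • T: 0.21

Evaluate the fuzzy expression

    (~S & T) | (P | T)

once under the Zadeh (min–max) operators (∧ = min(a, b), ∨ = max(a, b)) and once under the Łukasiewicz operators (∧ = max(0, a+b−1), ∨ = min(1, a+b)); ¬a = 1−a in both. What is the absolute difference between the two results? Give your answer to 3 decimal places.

Under Zadeh (min–max):
  ~S = 1 − 0.63 = 0.37
  ~S & T = min(a, b) on (0.37, 0.21) = 0.21
  P | T = max(a, b) on (0.82, 0.21) = 0.82
  (~S & T) | (P | T) = max(a, b) on (0.21, 0.82) = 0.82
  → value = 0.8200
Under Łukasiewicz:
  ~S = 1 − 0.63 = 0.37
  ~S & T = max(0, a+b−1) on (0.37, 0.21) = 0.00
  P | T = min(1, a+b) on (0.82, 0.21) = 1.00
  (~S & T) | (P | T) = min(1, a+b) on (0.00, 1.00) = 1.00
  → value = 1.0000
|0.8200 − 1.0000| = 0.180

0.180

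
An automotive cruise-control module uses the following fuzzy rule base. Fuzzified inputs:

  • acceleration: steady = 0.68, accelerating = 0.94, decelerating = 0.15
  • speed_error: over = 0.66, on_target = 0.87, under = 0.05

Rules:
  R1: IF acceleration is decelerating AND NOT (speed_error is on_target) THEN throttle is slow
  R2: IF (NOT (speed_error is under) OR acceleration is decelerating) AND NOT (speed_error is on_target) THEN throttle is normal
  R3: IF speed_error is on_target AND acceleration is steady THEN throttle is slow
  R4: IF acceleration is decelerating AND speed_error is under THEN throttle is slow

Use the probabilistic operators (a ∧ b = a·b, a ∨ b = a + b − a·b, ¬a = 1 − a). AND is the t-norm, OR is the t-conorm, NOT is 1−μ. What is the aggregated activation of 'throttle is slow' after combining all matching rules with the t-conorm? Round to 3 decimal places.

0.603

R1: decelerating=0.15, ¬on_target=1−0.87=0.13; AND[a·b] → w = 0.0195
R2: (¬under=1−0.05=0.95 OR decelerating=0.15) = 0.9575; AND[a·b] with ¬on_target=1−0.87=0.13 → w = 0.1245
R3: on_target=0.87, steady=0.68; AND[a·b] → w = 0.5916
R4: decelerating=0.15, under=0.05; AND[a·b] → w = 0.0075
Rules with consequent 'slow': {R1, R3, R4} → strengths 0.0195, 0.5916, 0.0075
Aggregate via t-conorm [a + b − a·b]: 0.6026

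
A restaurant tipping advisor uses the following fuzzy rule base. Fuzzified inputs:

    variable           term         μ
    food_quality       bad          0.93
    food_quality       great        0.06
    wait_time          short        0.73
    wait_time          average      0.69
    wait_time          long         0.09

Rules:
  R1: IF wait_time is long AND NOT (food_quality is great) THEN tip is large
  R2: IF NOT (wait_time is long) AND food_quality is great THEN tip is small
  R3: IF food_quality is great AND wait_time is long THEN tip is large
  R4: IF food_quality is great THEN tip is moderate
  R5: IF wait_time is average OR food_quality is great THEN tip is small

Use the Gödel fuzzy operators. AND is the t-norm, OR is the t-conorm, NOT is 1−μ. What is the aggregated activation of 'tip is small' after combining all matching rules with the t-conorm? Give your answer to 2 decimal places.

0.69

R1: long=0.09, ¬great=1−0.06=0.94; AND[min(a, b)] → w = 0.09
R2: ¬long=1−0.09=0.91, great=0.06; AND[min(a, b)] → w = 0.06
R3: great=0.06, long=0.09; AND[min(a, b)] → w = 0.06
R4: great=0.06 → w = 0.06
R5: average=0.69, great=0.06; OR[max(a, b)] → w = 0.69
Rules with consequent 'small': {R2, R5} → strengths 0.06, 0.69
Aggregate via t-conorm [max(a, b)]: 0.69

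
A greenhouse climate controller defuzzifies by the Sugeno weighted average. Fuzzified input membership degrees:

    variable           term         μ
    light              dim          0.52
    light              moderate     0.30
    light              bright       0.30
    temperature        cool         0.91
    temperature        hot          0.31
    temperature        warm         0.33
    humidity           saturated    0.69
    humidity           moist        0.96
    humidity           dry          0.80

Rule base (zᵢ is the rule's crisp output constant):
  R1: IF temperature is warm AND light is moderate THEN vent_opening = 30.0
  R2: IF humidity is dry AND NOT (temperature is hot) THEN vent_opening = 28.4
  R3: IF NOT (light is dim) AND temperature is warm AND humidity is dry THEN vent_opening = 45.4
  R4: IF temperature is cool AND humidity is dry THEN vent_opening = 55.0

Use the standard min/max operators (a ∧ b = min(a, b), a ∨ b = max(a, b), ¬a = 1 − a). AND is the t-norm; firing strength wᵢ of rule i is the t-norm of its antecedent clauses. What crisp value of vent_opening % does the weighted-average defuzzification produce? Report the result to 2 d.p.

R1 (z=30.0): warm=0.33, moderate=0.30; AND[min(a, b)] → w = 0.30
R2 (z=28.4): dry=0.80, ¬hot=1−0.31=0.69; AND[min(a, b)] → w = 0.69
R3 (z=45.4): ¬dim=1−0.52=0.48, warm=0.33, dry=0.80; AND[min(a, b)] → w = 0.33
R4 (z=55.0): cool=0.91, dry=0.80; AND[min(a, b)] → w = 0.80
Weighted average = (0.30·30.0 + 0.69·28.4 + 0.33·45.4 + 0.80·55.0) / (0.30 + 0.69 + 0.33 + 0.80)
  = 87.5780 / 2.1200 = 41.31

41.31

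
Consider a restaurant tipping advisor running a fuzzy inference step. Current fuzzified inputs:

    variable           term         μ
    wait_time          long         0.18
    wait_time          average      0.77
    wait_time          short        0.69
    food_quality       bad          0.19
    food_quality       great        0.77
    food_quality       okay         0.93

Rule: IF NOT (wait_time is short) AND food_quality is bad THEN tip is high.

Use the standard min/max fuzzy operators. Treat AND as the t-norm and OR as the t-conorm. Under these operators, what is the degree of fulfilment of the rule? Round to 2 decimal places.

firing strength: ¬short=1−0.69=0.31, bad=0.19; AND[min(a, b)] → w = 0.19

0.19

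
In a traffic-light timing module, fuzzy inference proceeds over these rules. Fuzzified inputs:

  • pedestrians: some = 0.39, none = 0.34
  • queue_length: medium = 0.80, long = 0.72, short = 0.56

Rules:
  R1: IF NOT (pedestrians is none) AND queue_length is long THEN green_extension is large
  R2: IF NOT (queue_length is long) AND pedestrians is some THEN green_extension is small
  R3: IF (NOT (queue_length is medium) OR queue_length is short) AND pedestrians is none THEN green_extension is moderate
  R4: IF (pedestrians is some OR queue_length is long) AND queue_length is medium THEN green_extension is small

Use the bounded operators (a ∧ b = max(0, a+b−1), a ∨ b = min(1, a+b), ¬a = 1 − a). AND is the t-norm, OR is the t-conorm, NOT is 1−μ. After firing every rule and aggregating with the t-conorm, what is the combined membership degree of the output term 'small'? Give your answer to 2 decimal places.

R1: ¬none=1−0.34=0.66, long=0.72; AND[max(0, a+b−1)] → w = 0.38
R2: ¬long=1−0.72=0.28, some=0.39; AND[max(0, a+b−1)] → w = 0.00
R3: (¬medium=1−0.80=0.20 OR short=0.56) = 0.76; AND[max(0, a+b−1)] with none=0.34 → w = 0.10
R4: (some=0.39 OR long=0.72) = 1.00; AND[max(0, a+b−1)] with medium=0.80 → w = 0.80
Rules with consequent 'small': {R2, R4} → strengths 0.00, 0.80
Aggregate via t-conorm [min(1, a+b)]: 0.80

0.80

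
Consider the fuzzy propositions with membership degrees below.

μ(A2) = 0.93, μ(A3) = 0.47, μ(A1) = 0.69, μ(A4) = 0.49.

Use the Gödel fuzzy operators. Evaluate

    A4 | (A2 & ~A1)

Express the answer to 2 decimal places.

0.49

~A1 = 1 − 0.69 = 0.31
A2 & ~A1 = min(a, b) on (0.93, 0.31) = 0.31
A4 | (A2 & ~A1) = max(a, b) on (0.49, 0.31) = 0.49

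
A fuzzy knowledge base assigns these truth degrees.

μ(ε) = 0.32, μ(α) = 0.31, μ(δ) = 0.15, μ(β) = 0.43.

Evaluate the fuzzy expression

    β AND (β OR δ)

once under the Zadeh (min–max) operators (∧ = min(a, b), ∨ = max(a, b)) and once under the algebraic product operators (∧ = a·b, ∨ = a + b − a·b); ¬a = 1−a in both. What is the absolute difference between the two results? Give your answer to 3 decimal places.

0.208

Under Zadeh (min–max):
  β OR δ = max(a, b) on (0.43, 0.15) = 0.43
  β AND (β OR δ) = min(a, b) on (0.43, 0.43) = 0.43
  → value = 0.4300
Under algebraic product:
  β OR δ = a + b − a·b on (0.4300, 0.1500) = 0.5155
  β AND (β OR δ) = a·b on (0.4300, 0.5155) = 0.2217
  → value = 0.2217
|0.4300 − 0.2217| = 0.208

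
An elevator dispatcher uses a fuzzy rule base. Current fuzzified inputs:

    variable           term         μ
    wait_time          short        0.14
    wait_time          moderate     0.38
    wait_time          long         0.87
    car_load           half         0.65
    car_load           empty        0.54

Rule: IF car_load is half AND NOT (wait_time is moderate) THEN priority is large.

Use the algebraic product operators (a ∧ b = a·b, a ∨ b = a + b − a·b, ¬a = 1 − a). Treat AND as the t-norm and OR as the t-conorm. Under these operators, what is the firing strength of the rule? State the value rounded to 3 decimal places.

firing strength: half=0.65, ¬moderate=1−0.38=0.62; AND[a·b] → w = 0.4030

0.403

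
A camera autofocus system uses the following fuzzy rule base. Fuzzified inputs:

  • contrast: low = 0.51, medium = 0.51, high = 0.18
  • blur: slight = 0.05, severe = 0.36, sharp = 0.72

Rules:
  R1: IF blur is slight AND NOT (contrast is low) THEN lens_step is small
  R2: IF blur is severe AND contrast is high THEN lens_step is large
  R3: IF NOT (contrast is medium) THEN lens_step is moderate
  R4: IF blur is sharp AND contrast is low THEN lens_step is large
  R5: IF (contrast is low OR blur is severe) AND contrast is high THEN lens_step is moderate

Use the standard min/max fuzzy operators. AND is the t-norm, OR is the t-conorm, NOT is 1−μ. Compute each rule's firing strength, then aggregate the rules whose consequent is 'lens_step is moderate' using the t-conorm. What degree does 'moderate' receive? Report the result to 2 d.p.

0.49

R1: slight=0.05, ¬low=1−0.51=0.49; AND[min(a, b)] → w = 0.05
R2: severe=0.36, high=0.18; AND[min(a, b)] → w = 0.18
R3: ¬medium=1−0.51=0.49 → w = 0.49
R4: sharp=0.72, low=0.51; AND[min(a, b)] → w = 0.51
R5: (low=0.51 OR severe=0.36) = 0.51; AND[min(a, b)] with high=0.18 → w = 0.18
Rules with consequent 'moderate': {R3, R5} → strengths 0.49, 0.18
Aggregate via t-conorm [max(a, b)]: 0.49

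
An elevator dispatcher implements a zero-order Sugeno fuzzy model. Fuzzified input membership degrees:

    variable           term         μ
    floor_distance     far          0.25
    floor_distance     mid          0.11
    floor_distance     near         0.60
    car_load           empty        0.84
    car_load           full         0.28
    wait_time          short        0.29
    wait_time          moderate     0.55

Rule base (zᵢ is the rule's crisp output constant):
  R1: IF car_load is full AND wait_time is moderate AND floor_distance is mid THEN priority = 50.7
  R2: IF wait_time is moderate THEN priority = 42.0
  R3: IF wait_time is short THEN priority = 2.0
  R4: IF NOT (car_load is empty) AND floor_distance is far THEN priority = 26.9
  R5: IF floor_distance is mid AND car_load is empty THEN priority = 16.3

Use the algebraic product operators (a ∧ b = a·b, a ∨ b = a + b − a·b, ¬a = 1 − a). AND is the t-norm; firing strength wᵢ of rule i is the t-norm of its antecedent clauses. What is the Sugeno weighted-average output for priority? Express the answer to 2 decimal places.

R1 (z=50.7): full=0.28, moderate=0.55, mid=0.11; AND[a·b] → w = 0.0169
R2 (z=42.0): moderate=0.55 → w = 0.5500
R3 (z=2.0): short=0.29 → w = 0.2900
R4 (z=26.9): ¬empty=1−0.84=0.16, far=0.25; AND[a·b] → w = 0.0400
R5 (z=16.3): mid=0.11, empty=0.84; AND[a·b] → w = 0.0924
Weighted average = (0.0169·50.7 + 0.5500·42.0 + 0.2900·2.0 + 0.0400·26.9 + 0.0924·16.3) / (0.0169 + 0.5500 + 0.2900 + 0.0400 + 0.0924)
  = 27.1210 / 0.9893 = 27.41

27.41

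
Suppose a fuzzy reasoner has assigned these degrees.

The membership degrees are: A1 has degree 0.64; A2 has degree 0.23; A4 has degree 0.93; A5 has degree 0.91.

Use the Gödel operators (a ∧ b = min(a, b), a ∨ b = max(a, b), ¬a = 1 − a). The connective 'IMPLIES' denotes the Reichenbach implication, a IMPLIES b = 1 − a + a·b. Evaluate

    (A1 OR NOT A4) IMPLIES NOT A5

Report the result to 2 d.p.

NOT A4 = 1 − 0.93 = 0.07
A1 OR NOT A4 = max(a, b) on (0.64, 0.07) = 0.64
NOT A5 = 1 − 0.91 = 0.09
(A1 OR NOT A4) IMPLIES NOT A5  [Reichenbach: 1 − a + a·b] with a=0.64, b=0.09 → 0.42

0.42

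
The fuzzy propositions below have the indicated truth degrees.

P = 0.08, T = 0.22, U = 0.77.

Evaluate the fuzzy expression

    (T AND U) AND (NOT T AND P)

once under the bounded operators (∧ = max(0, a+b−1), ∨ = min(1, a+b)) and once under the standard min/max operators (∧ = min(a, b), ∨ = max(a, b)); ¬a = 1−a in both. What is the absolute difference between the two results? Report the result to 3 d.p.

Under bounded:
  T AND U = max(0, a+b−1) on (0.22, 0.77) = 0.00
  NOT T = 1 − 0.22 = 0.78
  NOT T AND P = max(0, a+b−1) on (0.78, 0.08) = 0.00
  (T AND U) AND (NOT T AND P) = max(0, a+b−1) on (0.00, 0.00) = 0.00
  → value = 0.0000
Under standard min/max:
  T AND U = min(a, b) on (0.22, 0.77) = 0.22
  NOT T = 1 − 0.22 = 0.78
  NOT T AND P = min(a, b) on (0.78, 0.08) = 0.08
  (T AND U) AND (NOT T AND P) = min(a, b) on (0.22, 0.08) = 0.08
  → value = 0.0800
|0.0000 − 0.0800| = 0.080

0.080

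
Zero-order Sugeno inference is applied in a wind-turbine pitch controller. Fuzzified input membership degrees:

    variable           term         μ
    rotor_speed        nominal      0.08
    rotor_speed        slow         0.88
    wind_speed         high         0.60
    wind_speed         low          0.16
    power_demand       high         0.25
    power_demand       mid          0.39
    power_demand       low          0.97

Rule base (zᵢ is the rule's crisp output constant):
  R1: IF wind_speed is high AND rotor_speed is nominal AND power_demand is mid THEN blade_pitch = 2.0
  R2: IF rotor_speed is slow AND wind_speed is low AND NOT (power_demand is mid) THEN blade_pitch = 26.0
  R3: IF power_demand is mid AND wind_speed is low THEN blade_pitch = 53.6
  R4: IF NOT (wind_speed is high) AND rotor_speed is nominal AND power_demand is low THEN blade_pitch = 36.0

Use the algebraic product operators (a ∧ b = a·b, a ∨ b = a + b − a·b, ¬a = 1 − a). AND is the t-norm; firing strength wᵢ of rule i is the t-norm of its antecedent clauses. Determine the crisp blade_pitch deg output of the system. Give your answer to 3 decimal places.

33.995

R1 (z=2.0): high=0.60, nominal=0.08, mid=0.39; AND[a·b] → w = 0.0187
R2 (z=26.0): slow=0.88, low=0.16, ¬mid=1−0.39=0.61; AND[a·b] → w = 0.0859
R3 (z=53.6): mid=0.39, low=0.16; AND[a·b] → w = 0.0624
R4 (z=36.0): ¬high=1−0.60=0.40, nominal=0.08, low=0.97; AND[a·b] → w = 0.0310
Weighted average = (0.0187·2.0 + 0.0859·26.0 + 0.0624·53.6 + 0.0310·36.0) / (0.0187 + 0.0859 + 0.0624 + 0.0310)
  = 6.7326 / 0.1980 = 33.995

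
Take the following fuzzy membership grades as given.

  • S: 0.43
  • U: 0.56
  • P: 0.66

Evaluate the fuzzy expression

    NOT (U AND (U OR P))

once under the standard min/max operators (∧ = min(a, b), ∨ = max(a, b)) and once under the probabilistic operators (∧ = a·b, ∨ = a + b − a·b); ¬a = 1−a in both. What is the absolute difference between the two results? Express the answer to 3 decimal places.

Under standard min/max:
  U OR P = max(a, b) on (0.56, 0.66) = 0.66
  U AND (U OR P) = min(a, b) on (0.56, 0.66) = 0.56
  NOT (U AND (U OR P)) = 1 − 0.56 = 0.44
  → value = 0.4400
Under probabilistic:
  U OR P = a + b − a·b on (0.5600, 0.6600) = 0.8504
  U AND (U OR P) = a·b on (0.5600, 0.8504) = 0.4762
  NOT (U AND (U OR P)) = 1 − 0.4762 = 0.5238
  → value = 0.5238
|0.4400 − 0.5238| = 0.084

0.084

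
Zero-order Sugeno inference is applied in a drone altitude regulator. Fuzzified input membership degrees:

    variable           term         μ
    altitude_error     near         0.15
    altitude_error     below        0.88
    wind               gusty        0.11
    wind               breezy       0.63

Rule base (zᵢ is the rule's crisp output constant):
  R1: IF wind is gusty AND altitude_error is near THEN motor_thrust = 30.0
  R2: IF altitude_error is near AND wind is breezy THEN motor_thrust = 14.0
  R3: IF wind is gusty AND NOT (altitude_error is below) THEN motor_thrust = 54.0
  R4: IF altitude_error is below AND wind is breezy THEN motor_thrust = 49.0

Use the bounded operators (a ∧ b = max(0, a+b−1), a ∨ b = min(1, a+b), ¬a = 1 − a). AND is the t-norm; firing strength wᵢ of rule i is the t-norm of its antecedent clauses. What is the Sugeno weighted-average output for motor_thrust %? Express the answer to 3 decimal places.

R1 (z=30.0): gusty=0.11, near=0.15; AND[max(0, a+b−1)] → w = 0.00
R2 (z=14.0): near=0.15, breezy=0.63; AND[max(0, a+b−1)] → w = 0.00
R3 (z=54.0): gusty=0.11, ¬below=1−0.88=0.12; AND[max(0, a+b−1)] → w = 0.00
R4 (z=49.0): below=0.88, breezy=0.63; AND[max(0, a+b−1)] → w = 0.51
Weighted average = (0.00·30.0 + 0.00·14.0 + 0.00·54.0 + 0.51·49.0) / (0.00 + 0.00 + 0.00 + 0.51)
  = 24.9900 / 0.5100 = 49.000

49.000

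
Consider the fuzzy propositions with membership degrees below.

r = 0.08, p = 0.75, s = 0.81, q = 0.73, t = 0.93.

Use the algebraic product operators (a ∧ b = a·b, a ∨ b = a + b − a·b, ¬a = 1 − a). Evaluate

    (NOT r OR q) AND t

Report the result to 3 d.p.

0.910

NOT r = 1 − 0.0800 = 0.9200
NOT r OR q = a + b − a·b on (0.9200, 0.7300) = 0.9784
(NOT r OR q) AND t = a·b on (0.9784, 0.9300) = 0.9099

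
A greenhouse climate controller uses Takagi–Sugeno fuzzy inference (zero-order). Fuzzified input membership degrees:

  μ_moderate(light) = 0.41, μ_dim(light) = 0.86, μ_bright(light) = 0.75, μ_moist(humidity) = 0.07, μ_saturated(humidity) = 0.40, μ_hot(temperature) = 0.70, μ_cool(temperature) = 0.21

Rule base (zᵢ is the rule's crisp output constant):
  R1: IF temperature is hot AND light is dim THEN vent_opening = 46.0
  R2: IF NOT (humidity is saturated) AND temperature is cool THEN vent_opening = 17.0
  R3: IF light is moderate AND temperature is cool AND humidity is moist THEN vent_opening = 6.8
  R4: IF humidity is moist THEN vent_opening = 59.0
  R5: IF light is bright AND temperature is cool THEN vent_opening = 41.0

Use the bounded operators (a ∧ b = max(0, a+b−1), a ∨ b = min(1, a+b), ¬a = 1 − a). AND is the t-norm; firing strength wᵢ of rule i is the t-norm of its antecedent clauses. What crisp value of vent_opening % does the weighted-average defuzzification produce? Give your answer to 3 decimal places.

R1 (z=46.0): hot=0.70, dim=0.86; AND[max(0, a+b−1)] → w = 0.56
R2 (z=17.0): ¬saturated=1−0.40=0.60, cool=0.21; AND[max(0, a+b−1)] → w = 0.00
R3 (z=6.8): moderate=0.41, cool=0.21, moist=0.07; AND[max(0, a+b−1)] → w = 0.00
R4 (z=59.0): moist=0.07 → w = 0.07
R5 (z=41.0): bright=0.75, cool=0.21; AND[max(0, a+b−1)] → w = 0.00
Weighted average = (0.56·46.0 + 0.00·17.0 + 0.00·6.8 + 0.07·59.0 + 0.00·41.0) / (0.56 + 0.00 + 0.00 + 0.07 + 0.00)
  = 29.8900 / 0.6300 = 47.444

47.444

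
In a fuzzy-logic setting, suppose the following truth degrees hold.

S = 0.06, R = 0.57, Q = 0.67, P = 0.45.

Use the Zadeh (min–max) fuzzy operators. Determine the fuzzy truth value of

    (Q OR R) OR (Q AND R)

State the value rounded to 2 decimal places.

0.67

Q OR R = max(a, b) on (0.67, 0.57) = 0.67
Q AND R = min(a, b) on (0.67, 0.57) = 0.57
(Q OR R) OR (Q AND R) = max(a, b) on (0.67, 0.57) = 0.67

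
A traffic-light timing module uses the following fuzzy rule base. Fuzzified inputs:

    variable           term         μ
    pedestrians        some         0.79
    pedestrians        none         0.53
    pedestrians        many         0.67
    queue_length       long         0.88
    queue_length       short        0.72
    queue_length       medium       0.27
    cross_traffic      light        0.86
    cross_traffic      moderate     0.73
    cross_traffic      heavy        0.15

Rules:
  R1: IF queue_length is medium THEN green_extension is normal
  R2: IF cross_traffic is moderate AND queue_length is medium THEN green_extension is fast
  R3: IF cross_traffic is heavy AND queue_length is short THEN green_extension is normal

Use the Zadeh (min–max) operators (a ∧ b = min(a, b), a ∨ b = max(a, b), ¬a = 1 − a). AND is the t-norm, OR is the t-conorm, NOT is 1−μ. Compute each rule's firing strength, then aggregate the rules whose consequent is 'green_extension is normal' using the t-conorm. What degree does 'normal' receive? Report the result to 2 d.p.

0.27

R1: medium=0.27 → w = 0.27
R2: moderate=0.73, medium=0.27; AND[min(a, b)] → w = 0.27
R3: heavy=0.15, short=0.72; AND[min(a, b)] → w = 0.15
Rules with consequent 'normal': {R1, R3} → strengths 0.27, 0.15
Aggregate via t-conorm [max(a, b)]: 0.27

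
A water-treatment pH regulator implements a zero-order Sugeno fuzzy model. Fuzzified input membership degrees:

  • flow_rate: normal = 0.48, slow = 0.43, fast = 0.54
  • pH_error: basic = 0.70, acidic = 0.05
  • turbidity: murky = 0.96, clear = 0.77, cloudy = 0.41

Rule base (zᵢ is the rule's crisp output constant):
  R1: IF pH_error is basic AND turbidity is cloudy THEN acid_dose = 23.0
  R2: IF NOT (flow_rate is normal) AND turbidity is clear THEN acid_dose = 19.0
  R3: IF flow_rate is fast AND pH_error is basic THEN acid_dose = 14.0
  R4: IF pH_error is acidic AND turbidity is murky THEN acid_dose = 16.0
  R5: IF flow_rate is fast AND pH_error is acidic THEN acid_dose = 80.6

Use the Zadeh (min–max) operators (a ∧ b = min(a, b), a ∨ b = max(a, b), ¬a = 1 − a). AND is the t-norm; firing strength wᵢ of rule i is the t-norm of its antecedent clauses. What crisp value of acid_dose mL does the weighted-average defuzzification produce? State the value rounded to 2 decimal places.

R1 (z=23.0): basic=0.70, cloudy=0.41; AND[min(a, b)] → w = 0.41
R2 (z=19.0): ¬normal=1−0.48=0.52, clear=0.77; AND[min(a, b)] → w = 0.52
R3 (z=14.0): fast=0.54, basic=0.70; AND[min(a, b)] → w = 0.54
R4 (z=16.0): acidic=0.05, murky=0.96; AND[min(a, b)] → w = 0.05
R5 (z=80.6): fast=0.54, acidic=0.05; AND[min(a, b)] → w = 0.05
Weighted average = (0.41·23.0 + 0.52·19.0 + 0.54·14.0 + 0.05·16.0 + 0.05·80.6) / (0.41 + 0.52 + 0.54 + 0.05 + 0.05)
  = 31.7000 / 1.5700 = 20.19

20.19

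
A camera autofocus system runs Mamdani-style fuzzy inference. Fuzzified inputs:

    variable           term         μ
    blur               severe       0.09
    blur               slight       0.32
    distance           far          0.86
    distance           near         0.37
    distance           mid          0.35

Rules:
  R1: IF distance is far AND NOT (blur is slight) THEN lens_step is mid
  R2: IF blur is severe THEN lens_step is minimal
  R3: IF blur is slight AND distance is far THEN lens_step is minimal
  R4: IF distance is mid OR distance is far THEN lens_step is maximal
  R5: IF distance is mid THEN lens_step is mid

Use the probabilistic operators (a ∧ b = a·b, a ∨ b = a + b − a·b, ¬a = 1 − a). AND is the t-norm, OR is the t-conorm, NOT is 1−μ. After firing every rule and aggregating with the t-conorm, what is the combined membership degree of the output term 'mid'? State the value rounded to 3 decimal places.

0.730

R1: far=0.86, ¬slight=1−0.32=0.68; AND[a·b] → w = 0.5848
R2: severe=0.09 → w = 0.0900
R3: slight=0.32, far=0.86; AND[a·b] → w = 0.2752
R4: mid=0.35, far=0.86; OR[a + b − a·b] → w = 0.9090
R5: mid=0.35 → w = 0.3500
Rules with consequent 'mid': {R1, R5} → strengths 0.5848, 0.3500
Aggregate via t-conorm [a + b − a·b]: 0.7301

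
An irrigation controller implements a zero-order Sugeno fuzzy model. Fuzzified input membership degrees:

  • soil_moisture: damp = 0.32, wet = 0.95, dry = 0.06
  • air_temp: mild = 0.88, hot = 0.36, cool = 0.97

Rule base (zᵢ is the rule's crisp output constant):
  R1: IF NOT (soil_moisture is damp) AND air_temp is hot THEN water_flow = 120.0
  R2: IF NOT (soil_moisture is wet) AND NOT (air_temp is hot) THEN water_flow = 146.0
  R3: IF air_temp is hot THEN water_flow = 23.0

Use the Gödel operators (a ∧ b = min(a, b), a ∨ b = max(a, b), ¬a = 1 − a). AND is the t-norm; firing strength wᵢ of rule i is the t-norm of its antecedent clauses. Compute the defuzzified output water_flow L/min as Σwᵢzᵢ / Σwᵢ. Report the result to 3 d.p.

76.338

R1 (z=120.0): ¬damp=1−0.32=0.68, hot=0.36; AND[min(a, b)] → w = 0.36
R2 (z=146.0): ¬wet=1−0.95=0.05, ¬hot=1−0.36=0.64; AND[min(a, b)] → w = 0.05
R3 (z=23.0): hot=0.36 → w = 0.36
Weighted average = (0.36·120.0 + 0.05·146.0 + 0.36·23.0) / (0.36 + 0.05 + 0.36)
  = 58.7800 / 0.7700 = 76.338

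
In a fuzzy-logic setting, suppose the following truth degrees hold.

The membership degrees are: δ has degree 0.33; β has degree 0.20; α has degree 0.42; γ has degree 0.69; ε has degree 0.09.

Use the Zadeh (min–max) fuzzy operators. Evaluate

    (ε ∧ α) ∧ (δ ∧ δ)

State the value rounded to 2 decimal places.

0.09

ε ∧ α = min(a, b) on (0.09, 0.42) = 0.09
δ ∧ δ = min(a, b) on (0.33, 0.33) = 0.33
(ε ∧ α) ∧ (δ ∧ δ) = min(a, b) on (0.09, 0.33) = 0.09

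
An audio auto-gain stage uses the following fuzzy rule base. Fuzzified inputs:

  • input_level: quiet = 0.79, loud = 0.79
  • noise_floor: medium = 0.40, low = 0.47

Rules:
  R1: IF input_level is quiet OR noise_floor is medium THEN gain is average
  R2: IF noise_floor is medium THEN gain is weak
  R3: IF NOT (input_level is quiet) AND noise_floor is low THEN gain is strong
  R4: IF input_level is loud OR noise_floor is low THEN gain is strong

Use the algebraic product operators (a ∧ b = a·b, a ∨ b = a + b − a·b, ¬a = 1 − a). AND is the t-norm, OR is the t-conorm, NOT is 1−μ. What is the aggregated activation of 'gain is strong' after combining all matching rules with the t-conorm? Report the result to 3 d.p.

0.900

R1: quiet=0.79, medium=0.40; OR[a + b − a·b] → w = 0.8740
R2: medium=0.40 → w = 0.4000
R3: ¬quiet=1−0.79=0.21, low=0.47; AND[a·b] → w = 0.0987
R4: loud=0.79, low=0.47; OR[a + b − a·b] → w = 0.8887
Rules with consequent 'strong': {R3, R4} → strengths 0.0987, 0.8887
Aggregate via t-conorm [a + b − a·b]: 0.8997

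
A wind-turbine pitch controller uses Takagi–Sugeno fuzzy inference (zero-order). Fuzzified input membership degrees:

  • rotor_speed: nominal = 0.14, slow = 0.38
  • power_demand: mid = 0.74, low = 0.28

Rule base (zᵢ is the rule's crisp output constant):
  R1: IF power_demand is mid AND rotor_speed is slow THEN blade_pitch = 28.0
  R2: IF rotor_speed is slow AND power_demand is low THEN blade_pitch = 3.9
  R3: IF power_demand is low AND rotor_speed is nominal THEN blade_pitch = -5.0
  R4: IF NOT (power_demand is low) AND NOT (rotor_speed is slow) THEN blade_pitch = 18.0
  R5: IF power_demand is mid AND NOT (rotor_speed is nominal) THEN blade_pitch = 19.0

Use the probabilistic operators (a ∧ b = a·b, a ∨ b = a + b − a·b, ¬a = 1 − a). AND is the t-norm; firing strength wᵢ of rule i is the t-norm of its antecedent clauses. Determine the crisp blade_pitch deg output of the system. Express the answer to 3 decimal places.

R1 (z=28.0): mid=0.74, slow=0.38; AND[a·b] → w = 0.2812
R2 (z=3.9): slow=0.38, low=0.28; AND[a·b] → w = 0.1064
R3 (z=-5.0): low=0.28, nominal=0.14; AND[a·b] → w = 0.0392
R4 (z=18.0): ¬low=1−0.28=0.72, ¬slow=1−0.38=0.62; AND[a·b] → w = 0.4464
R5 (z=19.0): mid=0.74, ¬nominal=1−0.14=0.86; AND[a·b] → w = 0.6364
Weighted average = (0.2812·28.0 + 0.1064·3.9 + 0.0392·-5.0 + 0.4464·18.0 + 0.6364·19.0) / (0.2812 + 0.1064 + 0.0392 + 0.4464 + 0.6364)
  = 28.2194 / 1.5096 = 18.693

18.693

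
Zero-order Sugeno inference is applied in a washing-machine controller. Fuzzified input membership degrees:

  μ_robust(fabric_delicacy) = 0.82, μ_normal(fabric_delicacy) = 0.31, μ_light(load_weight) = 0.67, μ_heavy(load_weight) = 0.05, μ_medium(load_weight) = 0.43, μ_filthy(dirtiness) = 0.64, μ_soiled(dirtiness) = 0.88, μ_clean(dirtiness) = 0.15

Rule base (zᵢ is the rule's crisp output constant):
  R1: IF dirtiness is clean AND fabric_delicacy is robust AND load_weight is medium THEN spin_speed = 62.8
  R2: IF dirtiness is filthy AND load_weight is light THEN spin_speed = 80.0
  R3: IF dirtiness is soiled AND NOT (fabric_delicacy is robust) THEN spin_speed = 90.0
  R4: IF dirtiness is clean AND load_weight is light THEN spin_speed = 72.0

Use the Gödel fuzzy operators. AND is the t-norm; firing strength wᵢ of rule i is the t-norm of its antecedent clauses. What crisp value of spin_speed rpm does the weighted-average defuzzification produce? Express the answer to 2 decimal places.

R1 (z=62.8): clean=0.15, robust=0.82, medium=0.43; AND[min(a, b)] → w = 0.15
R2 (z=80.0): filthy=0.64, light=0.67; AND[min(a, b)] → w = 0.64
R3 (z=90.0): soiled=0.88, ¬robust=1−0.82=0.18; AND[min(a, b)] → w = 0.18
R4 (z=72.0): clean=0.15, light=0.67; AND[min(a, b)] → w = 0.15
Weighted average = (0.15·62.8 + 0.64·80.0 + 0.18·90.0 + 0.15·72.0) / (0.15 + 0.64 + 0.18 + 0.15)
  = 87.6200 / 1.1200 = 78.23

78.23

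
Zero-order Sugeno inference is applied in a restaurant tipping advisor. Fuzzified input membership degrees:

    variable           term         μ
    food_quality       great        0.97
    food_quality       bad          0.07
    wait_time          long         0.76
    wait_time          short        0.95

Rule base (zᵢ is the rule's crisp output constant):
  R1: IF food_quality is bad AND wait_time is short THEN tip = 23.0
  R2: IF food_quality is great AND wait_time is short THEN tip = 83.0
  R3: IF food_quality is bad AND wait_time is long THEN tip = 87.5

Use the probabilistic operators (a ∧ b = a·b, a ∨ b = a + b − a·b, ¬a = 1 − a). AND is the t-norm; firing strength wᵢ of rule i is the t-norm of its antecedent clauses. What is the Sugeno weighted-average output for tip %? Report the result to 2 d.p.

79.40

R1 (z=23.0): bad=0.07, short=0.95; AND[a·b] → w = 0.0665
R2 (z=83.0): great=0.97, short=0.95; AND[a·b] → w = 0.9215
R3 (z=87.5): bad=0.07, long=0.76; AND[a·b] → w = 0.0532
Weighted average = (0.0665·23.0 + 0.9215·83.0 + 0.0532·87.5) / (0.0665 + 0.9215 + 0.0532)
  = 82.6690 / 1.0412 = 79.40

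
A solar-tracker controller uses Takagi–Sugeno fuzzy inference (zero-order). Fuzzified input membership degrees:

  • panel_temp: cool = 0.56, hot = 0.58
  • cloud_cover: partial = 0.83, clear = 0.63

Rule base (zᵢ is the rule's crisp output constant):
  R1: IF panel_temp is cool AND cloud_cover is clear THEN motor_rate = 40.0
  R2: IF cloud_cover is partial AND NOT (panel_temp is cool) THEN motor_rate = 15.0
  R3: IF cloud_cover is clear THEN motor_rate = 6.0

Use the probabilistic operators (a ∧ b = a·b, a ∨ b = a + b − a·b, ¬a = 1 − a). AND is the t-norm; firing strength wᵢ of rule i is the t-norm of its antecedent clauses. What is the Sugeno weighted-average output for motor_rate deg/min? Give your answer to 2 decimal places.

17.34

R1 (z=40.0): cool=0.56, clear=0.63; AND[a·b] → w = 0.3528
R2 (z=15.0): partial=0.83, ¬cool=1−0.56=0.44; AND[a·b] → w = 0.3652
R3 (z=6.0): clear=0.63 → w = 0.6300
Weighted average = (0.3528·40.0 + 0.3652·15.0 + 0.6300·6.0) / (0.3528 + 0.3652 + 0.6300)
  = 23.3700 / 1.3480 = 17.34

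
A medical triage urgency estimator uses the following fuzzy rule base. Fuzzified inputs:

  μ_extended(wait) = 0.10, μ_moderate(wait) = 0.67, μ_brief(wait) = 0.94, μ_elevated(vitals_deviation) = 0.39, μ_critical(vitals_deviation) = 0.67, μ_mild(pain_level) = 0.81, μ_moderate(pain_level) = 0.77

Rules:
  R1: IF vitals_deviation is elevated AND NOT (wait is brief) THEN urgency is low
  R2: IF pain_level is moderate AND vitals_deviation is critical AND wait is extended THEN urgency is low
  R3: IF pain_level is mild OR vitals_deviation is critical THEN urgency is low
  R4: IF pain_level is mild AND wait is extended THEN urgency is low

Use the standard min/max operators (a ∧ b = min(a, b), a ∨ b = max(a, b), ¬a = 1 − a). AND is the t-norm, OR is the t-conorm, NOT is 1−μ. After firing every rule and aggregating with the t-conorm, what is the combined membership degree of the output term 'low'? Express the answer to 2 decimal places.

R1: elevated=0.39, ¬brief=1−0.94=0.06; AND[min(a, b)] → w = 0.06
R2: moderate=0.77, critical=0.67, extended=0.10; AND[min(a, b)] → w = 0.10
R3: mild=0.81, critical=0.67; OR[max(a, b)] → w = 0.81
R4: mild=0.81, extended=0.10; AND[min(a, b)] → w = 0.10
Rules with consequent 'low': {R1, R2, R3, R4} → strengths 0.06, 0.10, 0.81, 0.10
Aggregate via t-conorm [max(a, b)]: 0.81

0.81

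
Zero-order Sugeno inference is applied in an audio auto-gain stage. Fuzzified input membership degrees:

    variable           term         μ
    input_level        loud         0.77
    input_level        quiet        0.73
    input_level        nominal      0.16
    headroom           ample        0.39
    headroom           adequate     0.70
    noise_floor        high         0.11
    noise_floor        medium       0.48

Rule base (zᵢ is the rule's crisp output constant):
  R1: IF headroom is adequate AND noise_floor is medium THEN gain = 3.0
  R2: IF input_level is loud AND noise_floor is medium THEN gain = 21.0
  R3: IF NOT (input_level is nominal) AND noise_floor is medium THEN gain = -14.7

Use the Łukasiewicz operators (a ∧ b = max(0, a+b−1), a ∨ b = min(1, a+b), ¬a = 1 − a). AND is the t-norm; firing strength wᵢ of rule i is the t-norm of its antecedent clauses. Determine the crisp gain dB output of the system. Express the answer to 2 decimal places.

R1 (z=3.0): adequate=0.70, medium=0.48; AND[max(0, a+b−1)] → w = 0.18
R2 (z=21.0): loud=0.77, medium=0.48; AND[max(0, a+b−1)] → w = 0.25
R3 (z=-14.7): ¬nominal=1−0.16=0.84, medium=0.48; AND[max(0, a+b−1)] → w = 0.32
Weighted average = (0.18·3.0 + 0.25·21.0 + 0.32·-14.7) / (0.18 + 0.25 + 0.32)
  = 1.0860 / 0.7500 = 1.45

1.45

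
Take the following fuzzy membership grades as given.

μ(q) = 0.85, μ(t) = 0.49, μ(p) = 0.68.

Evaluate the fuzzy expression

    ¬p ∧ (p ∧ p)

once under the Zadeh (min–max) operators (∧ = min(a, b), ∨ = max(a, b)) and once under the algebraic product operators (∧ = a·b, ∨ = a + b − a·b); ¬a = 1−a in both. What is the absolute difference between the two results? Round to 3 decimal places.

Under Zadeh (min–max):
  ¬p = 1 − 0.68 = 0.32
  p ∧ p = min(a, b) on (0.68, 0.68) = 0.68
  ¬p ∧ (p ∧ p) = min(a, b) on (0.32, 0.68) = 0.32
  → value = 0.3200
Under algebraic product:
  ¬p = 1 − 0.6800 = 0.3200
  p ∧ p = a·b on (0.6800, 0.6800) = 0.4624
  ¬p ∧ (p ∧ p) = a·b on (0.3200, 0.4624) = 0.1480
  → value = 0.1480
|0.3200 − 0.1480| = 0.172

0.172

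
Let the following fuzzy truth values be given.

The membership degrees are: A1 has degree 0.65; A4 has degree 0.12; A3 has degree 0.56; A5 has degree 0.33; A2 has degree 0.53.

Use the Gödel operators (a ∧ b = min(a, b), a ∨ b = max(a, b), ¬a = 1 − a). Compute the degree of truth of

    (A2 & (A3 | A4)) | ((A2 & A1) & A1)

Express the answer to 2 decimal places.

A3 | A4 = max(a, b) on (0.56, 0.12) = 0.56
A2 & (A3 | A4) = min(a, b) on (0.53, 0.56) = 0.53
A2 & A1 = min(a, b) on (0.53, 0.65) = 0.53
(A2 & A1) & A1 = min(a, b) on (0.53, 0.65) = 0.53
(A2 & (A3 | A4)) | ((A2 & A1) & A1) = max(a, b) on (0.53, 0.53) = 0.53

0.53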